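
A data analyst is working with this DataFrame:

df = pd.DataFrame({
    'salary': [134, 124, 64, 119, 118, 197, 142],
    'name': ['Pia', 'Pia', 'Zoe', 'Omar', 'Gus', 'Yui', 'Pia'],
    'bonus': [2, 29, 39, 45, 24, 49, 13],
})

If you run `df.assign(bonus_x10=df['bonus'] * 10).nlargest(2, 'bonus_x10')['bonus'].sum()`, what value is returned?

94

add column bonus_x10 = df['bonus'] * 10:
   salary  name  bonus  bonus_x10
0     134   Pia      2         20
1     124   Pia     29        290
2      64   Zoe     39        390
3     119  Omar     45        450
4     118   Gus     24        240
5     197   Yui     49        490
6     142   Pia     13        130
take 2 rows with largest bonus_x10:
   salary  name  bonus  bonus_x10
5     197   Yui     49        490
3     119  Omar     45        450
The sum of column 'bonus' is 94.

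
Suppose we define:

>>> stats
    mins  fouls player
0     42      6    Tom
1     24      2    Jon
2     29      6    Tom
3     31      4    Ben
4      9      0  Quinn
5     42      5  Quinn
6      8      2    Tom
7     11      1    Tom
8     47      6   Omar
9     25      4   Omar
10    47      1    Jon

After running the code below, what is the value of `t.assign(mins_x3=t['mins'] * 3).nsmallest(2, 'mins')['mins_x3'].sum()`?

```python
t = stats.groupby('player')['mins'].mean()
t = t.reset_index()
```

group by player, mean of mins:
player
Ben      31.0
Jon      35.5
Omar     36.0
Quinn    25.5
Tom      22.5
Name: mins, dtype: float64
reset_index():
  player  mins
0    Ben  31.0
1    Jon  35.5
2   Omar  36.0
3  Quinn  25.5
4    Tom  22.5
add column mins_x3 = t['mins'] * 3:
  player  mins  mins_x3
0    Ben  31.0     93.0
1    Jon  35.5    106.5
2   Omar  36.0    108.0
3  Quinn  25.5     76.5
4    Tom  22.5     67.5
take 2 rows with smallest mins:
  player  mins  mins_x3
4    Tom  22.5     67.5
3  Quinn  25.5     76.5
Hence 144.0.

144.0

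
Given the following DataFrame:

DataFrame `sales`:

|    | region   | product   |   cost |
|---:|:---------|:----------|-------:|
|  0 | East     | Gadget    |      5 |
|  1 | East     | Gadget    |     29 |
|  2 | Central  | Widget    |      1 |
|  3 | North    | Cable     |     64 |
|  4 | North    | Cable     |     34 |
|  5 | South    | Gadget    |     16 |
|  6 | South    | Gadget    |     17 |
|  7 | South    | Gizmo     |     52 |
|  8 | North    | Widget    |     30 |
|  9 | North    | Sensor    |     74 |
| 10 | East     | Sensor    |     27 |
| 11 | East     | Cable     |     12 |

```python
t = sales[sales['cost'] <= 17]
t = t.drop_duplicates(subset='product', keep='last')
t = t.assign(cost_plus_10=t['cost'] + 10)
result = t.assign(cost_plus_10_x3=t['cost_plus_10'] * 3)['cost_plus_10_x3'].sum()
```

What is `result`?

filter rows where cost <= 17:
     region product  cost
0      East  Gadget     5
2   Central  Widget     1
5     South  Gadget    16
6     South  Gadget    17
11     East   Cable    12
drop duplicate product (keep=last):
     region product  cost
2   Central  Widget     1
6     South  Gadget    17
11     East   Cable    12
add column cost_plus_10 = t['cost'] + 10:
     region product  cost  cost_plus_10
2   Central  Widget     1            11
6     South  Gadget    17            27
11     East   Cable    12            22
add column cost_plus_10_x3 = t['cost_plus_10'] * 3:
     region product  cost  cost_plus_10  cost_plus_10_x3
2   Central  Widget     1            11               33
6     South  Gadget    17            27               81
11     East   Cable    12            22               66

180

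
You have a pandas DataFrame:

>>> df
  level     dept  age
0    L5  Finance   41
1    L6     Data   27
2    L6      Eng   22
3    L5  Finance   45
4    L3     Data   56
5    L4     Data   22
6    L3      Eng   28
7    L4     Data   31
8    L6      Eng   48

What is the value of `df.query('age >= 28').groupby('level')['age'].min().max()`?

filter rows where age >= 28:
  level     dept  age
0    L5  Finance   41
3    L5  Finance   45
4    L3     Data   56
6    L3      Eng   28
7    L4     Data   31
8    L6      Eng   48
group by level, min of age:
level
L3    28
L4    31
L5    41
L6    48
Name: age, dtype: int64
Taking the max of the resulting series gives 48.

48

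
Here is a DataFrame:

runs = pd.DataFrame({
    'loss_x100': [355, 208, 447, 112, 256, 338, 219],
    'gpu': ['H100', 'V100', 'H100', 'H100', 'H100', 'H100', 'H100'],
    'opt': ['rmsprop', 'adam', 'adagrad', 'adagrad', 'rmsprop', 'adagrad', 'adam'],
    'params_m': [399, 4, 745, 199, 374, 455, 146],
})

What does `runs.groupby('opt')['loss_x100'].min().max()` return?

256

group by opt, min of loss_x100:
opt
adagrad    112
adam       208
rmsprop    256
Name: loss_x100, dtype: int64
Finally, max of the resulting series = 256.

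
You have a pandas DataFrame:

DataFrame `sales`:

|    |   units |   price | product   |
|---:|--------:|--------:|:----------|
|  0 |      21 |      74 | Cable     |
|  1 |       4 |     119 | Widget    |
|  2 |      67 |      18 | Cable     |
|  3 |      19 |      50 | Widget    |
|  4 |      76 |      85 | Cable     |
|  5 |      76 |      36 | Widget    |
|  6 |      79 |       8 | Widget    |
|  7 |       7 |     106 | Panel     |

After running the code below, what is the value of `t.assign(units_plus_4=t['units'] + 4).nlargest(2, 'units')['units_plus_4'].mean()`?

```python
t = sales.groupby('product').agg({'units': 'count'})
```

group by product, count of units:
         units
product       
Cable        3
Panel        1
Widget       4
add column units_plus_4 = t['units'] + 4:
         units  units_plus_4
product                     
Cable        3             7
Panel        1             5
Widget       4             8
take 2 rows with largest units:
         units  units_plus_4
product                     
Widget       4             8
Cable        3             7
Then the mean of column 'units_plus_4': 7.5

7.5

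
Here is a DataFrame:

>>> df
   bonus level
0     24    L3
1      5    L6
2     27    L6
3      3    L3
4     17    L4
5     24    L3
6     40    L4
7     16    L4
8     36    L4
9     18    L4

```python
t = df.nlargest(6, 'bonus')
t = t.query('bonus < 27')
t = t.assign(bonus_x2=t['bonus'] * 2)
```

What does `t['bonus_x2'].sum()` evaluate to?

take 6 rows with largest bonus:
   bonus level
6     40    L4
8     36    L4
2     27    L6
0     24    L3
5     24    L3
9     18    L4
filter rows where bonus < 27:
   bonus level
0     24    L3
5     24    L3
9     18    L4
add column bonus_x2 = t['bonus'] * 2:
   bonus level  bonus_x2
0     24    L3        48
5     24    L3        48
9     18    L4        36
Taking the sum of column 'bonus_x2' gives 132.

132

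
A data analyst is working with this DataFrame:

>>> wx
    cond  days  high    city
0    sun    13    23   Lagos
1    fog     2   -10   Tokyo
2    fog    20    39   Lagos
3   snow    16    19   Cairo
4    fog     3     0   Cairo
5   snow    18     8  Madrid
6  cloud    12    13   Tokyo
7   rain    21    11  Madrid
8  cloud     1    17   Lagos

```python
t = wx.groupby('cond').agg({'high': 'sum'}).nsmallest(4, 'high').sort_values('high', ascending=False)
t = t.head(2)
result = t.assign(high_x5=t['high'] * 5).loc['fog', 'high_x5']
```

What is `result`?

145

group by cond, sum of high:
       high
cond       
cloud    30
fog      29
rain     11
snow     27
sun      23
take 4 rows with smallest high:
      high
cond      
rain    11
sun     23
snow    27
fog     29
sort by high descending:
      high
cond      
fog     29
snow    27
sun     23
rain    11
take first 2 rows:
      high
cond      
fog     29
snow    27
add column high_x5 = t['high'] * 5:
      high  high_x5
cond               
fog     29      145
snow    27      135
value at row 'fog', column 'high_x5' → 145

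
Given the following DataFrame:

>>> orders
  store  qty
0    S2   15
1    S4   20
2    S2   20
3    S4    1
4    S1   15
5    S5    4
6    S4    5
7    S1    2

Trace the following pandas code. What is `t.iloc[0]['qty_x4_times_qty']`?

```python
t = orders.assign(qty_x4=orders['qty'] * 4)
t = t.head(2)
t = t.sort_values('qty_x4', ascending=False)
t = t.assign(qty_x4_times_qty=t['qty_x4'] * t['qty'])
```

add column qty_x4 = orders['qty'] * 4:
  store  qty  qty_x4
0    S2   15      60
1    S4   20      80
2    S2   20      80
3    S4    1       4
4    S1   15      60
5    S5    4      16
6    S4    5      20
7    S1    2       8
take first 2 rows:
  store  qty  qty_x4
0    S2   15      60
1    S4   20      80
sort by qty_x4 descending:
  store  qty  qty_x4
1    S4   20      80
0    S2   15      60
add column qty_x4_times_qty = t['qty_x4'] * t['qty']:
  store  qty  qty_x4  qty_x4_times_qty
1    S4   20      80              1600
0    S2   15      60               900
The value at position 0, column 'qty_x4_times_qty' is 1600.

1600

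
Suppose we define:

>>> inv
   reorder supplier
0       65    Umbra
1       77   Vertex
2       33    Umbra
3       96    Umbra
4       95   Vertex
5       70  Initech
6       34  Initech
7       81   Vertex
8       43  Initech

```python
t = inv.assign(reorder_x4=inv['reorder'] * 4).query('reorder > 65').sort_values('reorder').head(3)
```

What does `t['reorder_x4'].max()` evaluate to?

add column reorder_x4 = inv['reorder'] * 4:
   reorder supplier  reorder_x4
0       65    Umbra         260
1       77   Vertex         308
2       33    Umbra         132
3       96    Umbra         384
4       95   Vertex         380
5       70  Initech         280
6       34  Initech         136
7       81   Vertex         324
8       43  Initech         172
filter rows where reorder > 65:
   reorder supplier  reorder_x4
1       77   Vertex         308
3       96    Umbra         384
4       95   Vertex         380
5       70  Initech         280
7       81   Vertex         324
sort by reorder:
   reorder supplier  reorder_x4
5       70  Initech         280
1       77   Vertex         308
7       81   Vertex         324
4       95   Vertex         380
3       96    Umbra         384
take first 3 rows:
   reorder supplier  reorder_x4
5       70  Initech         280
1       77   Vertex         308
7       81   Vertex         324
Hence 324.

324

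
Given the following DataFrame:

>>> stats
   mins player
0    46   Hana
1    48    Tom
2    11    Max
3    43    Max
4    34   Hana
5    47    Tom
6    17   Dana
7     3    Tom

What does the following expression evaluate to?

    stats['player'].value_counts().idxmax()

value_counts of player:
player
Tom     3
Hana    2
Max     2
Dana    1
Name: count, dtype: int64
Finally, label with the largest value = Tom.

Tom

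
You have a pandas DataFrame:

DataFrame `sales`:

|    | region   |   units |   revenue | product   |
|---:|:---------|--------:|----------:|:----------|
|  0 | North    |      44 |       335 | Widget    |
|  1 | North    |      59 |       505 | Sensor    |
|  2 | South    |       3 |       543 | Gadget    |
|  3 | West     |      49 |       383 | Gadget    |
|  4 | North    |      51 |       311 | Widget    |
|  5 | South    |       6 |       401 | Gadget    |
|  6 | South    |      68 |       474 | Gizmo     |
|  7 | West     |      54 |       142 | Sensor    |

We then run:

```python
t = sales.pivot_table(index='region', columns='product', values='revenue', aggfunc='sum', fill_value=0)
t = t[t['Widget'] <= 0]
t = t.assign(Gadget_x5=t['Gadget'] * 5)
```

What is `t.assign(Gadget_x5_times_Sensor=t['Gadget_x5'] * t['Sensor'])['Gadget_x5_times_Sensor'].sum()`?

271930

pivot: rows=region, cols=product, sum(revenue):
product  Gadget  Gizmo  Sensor  Widget
region                                
North         0      0     505     646
South       944    474       0       0
West        383      0     142       0
filter rows where Widget <= 0:
product  Gadget  Gizmo  Sensor  Widget
region                                
South       944    474       0       0
West        383      0     142       0
add column Gadget_x5 = t['Gadget'] * 5:
product  Gadget  Gizmo  Sensor  Widget  Gadget_x5
region                                           
South       944    474       0       0       4720
West        383      0     142       0       1915
add column Gadget_x5_times_Sensor = t['Gadget_x5'] * t['Sensor']:
product  Gadget  Gizmo  Sensor  Widget  Gadget_x5  Gadget_x5_times_Sensor
region                                                                   
South       944    474       0       0       4720                       0
West        383      0     142       0       1915                  271930
So sum() = 271930.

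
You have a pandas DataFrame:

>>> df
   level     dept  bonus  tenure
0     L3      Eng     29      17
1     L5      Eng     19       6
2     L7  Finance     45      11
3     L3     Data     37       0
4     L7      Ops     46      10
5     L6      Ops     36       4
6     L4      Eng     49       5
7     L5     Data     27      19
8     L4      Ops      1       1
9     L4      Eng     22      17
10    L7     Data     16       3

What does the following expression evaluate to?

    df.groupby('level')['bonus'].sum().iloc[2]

group by level, sum of bonus:
level
L3     66
L4     72
L5     46
L6     36
L7    107
Name: bonus, dtype: int64
Then the value at position 2: 46

46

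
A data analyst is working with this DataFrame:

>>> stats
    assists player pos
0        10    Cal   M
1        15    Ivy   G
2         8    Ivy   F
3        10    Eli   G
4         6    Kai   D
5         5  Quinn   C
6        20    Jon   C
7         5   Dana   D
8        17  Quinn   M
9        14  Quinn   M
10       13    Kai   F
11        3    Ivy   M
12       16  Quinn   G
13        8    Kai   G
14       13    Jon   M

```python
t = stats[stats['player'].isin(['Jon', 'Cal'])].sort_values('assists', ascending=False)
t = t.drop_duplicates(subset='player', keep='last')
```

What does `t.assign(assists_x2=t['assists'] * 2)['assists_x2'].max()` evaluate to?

26

filter rows where player in ['Jon', 'Cal']:
    assists player pos
0        10    Cal   M
6        20    Jon   C
14       13    Jon   M
sort by assists descending:
    assists player pos
6        20    Jon   C
14       13    Jon   M
0        10    Cal   M
drop duplicate player (keep=last):
    assists player pos
14       13    Jon   M
0        10    Cal   M
add column assists_x2 = t['assists'] * 2:
    assists player pos  assists_x2
14       13    Jon   M          26
0        10    Cal   M          20
max of column 'assists_x2' → 26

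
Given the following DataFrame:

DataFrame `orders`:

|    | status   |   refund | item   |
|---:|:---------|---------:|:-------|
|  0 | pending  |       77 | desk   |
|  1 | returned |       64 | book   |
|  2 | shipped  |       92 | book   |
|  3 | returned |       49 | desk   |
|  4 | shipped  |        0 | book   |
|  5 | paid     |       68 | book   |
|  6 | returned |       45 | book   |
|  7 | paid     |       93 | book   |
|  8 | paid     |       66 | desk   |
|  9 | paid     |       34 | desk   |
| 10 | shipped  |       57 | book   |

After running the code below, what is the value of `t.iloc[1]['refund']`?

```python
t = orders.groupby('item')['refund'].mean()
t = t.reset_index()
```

group by item, mean of refund:
item
book    59.857143
desk    56.500000
Name: refund, dtype: float64
reset_index():
   item     refund
0  book  59.857143
1  desk  56.500000
Finally, value at position 1, column 'refund' = 56.5.

56.5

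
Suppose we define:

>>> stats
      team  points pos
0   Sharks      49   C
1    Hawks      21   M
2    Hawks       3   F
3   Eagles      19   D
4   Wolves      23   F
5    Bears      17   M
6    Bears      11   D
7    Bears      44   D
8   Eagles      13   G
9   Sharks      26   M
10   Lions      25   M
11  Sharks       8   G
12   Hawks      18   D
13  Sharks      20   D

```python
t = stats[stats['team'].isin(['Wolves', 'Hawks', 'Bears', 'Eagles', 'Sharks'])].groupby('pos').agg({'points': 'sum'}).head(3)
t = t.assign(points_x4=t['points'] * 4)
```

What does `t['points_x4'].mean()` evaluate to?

249.333333333

filter rows where team in ['Wolves', 'Hawks', 'Bears', 'Eagles', 'Sharks']:
      team  points pos
0   Sharks      49   C
1    Hawks      21   M
2    Hawks       3   F
3   Eagles      19   D
4   Wolves      23   F
5    Bears      17   M
6    Bears      11   D
7    Bears      44   D
8   Eagles      13   G
9   Sharks      26   M
11  Sharks       8   G
12   Hawks      18   D
13  Sharks      20   D
group by pos, sum of points:
     points
pos        
C        49
D       112
F        26
G        21
M        64
take first 3 rows:
     points
pos        
C        49
D       112
F        26
add column points_x4 = t['points'] * 4:
     points  points_x4
pos                   
C        49        196
D       112        448
F        26        104
Reading off the mean of column 'points_x4', we get 249.333333333.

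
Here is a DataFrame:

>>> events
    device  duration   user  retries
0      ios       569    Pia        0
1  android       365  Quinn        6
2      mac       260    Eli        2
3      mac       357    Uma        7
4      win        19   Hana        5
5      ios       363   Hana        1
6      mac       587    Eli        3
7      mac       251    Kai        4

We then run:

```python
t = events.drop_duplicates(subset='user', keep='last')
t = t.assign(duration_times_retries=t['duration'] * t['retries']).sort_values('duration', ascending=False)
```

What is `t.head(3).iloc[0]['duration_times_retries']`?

1761

drop duplicate user (keep=last):
    device  duration   user  retries
0      ios       569    Pia        0
1  android       365  Quinn        6
3      mac       357    Uma        7
5      ios       363   Hana        1
6      mac       587    Eli        3
7      mac       251    Kai        4
add column duration_times_retries = t['duration'] * t['retries']:
    device  duration   user  retries  duration_times_retries
0      ios       569    Pia        0                       0
1  android       365  Quinn        6                    2190
3      mac       357    Uma        7                    2499
5      ios       363   Hana        1                     363
6      mac       587    Eli        3                    1761
7      mac       251    Kai        4                    1004
sort by duration descending:
    device  duration   user  retries  duration_times_retries
6      mac       587    Eli        3                    1761
0      ios       569    Pia        0                       0
1  android       365  Quinn        6                    2190
5      ios       363   Hana        1                     363
3      mac       357    Uma        7                    2499
7      mac       251    Kai        4                    1004
take first 3 rows:
    device  duration   user  retries  duration_times_retries
6      mac       587    Eli        3                    1761
0      ios       569    Pia        0                       0
1  android       365  Quinn        6                    2190
Hence 1761.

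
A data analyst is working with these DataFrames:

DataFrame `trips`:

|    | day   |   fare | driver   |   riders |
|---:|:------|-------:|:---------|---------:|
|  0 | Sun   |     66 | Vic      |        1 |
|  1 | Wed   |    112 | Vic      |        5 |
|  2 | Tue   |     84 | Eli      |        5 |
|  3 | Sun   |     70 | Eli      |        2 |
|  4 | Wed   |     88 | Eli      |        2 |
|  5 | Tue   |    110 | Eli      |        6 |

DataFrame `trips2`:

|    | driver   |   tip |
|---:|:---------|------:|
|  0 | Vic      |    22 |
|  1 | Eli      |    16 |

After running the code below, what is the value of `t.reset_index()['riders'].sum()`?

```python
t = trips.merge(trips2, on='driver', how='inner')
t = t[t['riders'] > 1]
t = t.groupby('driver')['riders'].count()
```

merge on 'driver' (how='inner') → 6 rows:
   day  fare driver  riders  tip
0  Sun    66    Vic       1   22
1  Wed   112    Vic       5   22
2  Tue    84    Eli       5   16
3  Sun    70    Eli       2   16
4  Wed    88    Eli       2   16
5  Tue   110    Eli       6   16
filter rows where riders > 1:
   day  fare driver  riders  tip
1  Wed   112    Vic       5   22
2  Tue    84    Eli       5   16
3  Sun    70    Eli       2   16
4  Wed    88    Eli       2   16
5  Tue   110    Eli       6   16
group by driver, count of riders:
driver
Eli    4
Vic    1
Name: riders, dtype: int64
reset_index():
  driver  riders
0    Eli       4
1    Vic       1

5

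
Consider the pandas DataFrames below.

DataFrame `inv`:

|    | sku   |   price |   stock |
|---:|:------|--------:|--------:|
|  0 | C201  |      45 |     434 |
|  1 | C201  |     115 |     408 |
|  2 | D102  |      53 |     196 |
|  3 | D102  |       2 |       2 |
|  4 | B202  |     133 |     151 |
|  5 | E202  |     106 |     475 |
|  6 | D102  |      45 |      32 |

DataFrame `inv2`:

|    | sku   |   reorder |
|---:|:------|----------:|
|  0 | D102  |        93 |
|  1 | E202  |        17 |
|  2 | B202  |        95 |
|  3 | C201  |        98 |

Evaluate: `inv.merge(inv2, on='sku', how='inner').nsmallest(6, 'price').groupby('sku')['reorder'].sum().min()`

merge on 'sku' (how='inner') → 7 rows:
    sku  price  stock  reorder
0  C201     45    434       98
1  C201    115    408       98
2  D102     53    196       93
3  D102      2      2       93
4  B202    133    151       95
5  E202    106    475       17
6  D102     45     32       93
take 6 rows with smallest price:
    sku  price  stock  reorder
3  D102      2      2       93
0  C201     45    434       98
6  D102     45     32       93
2  D102     53    196       93
5  E202    106    475       17
1  C201    115    408       98
group by sku, sum of reorder:
sku
C201    196
D102    279
E202     17
Name: reorder, dtype: int64
Reading off the min of the resulting series, we get 17.

17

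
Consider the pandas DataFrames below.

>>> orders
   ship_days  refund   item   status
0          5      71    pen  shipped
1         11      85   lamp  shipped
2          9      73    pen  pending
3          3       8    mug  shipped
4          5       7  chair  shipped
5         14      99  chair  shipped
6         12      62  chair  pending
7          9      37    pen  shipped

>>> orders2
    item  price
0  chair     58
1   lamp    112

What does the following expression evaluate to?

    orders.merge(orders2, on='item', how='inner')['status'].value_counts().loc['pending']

1

merge on 'item' (how='inner') → 4 rows:
   ship_days  refund   item   status  price
0         11      85   lamp  shipped    112
1          5       7  chair  shipped     58
2         14      99  chair  shipped     58
3         12      62  chair  pending     58
value_counts of status:
status
shipped    3
pending    1
Name: count, dtype: int64
The value at index 'pending' is 1.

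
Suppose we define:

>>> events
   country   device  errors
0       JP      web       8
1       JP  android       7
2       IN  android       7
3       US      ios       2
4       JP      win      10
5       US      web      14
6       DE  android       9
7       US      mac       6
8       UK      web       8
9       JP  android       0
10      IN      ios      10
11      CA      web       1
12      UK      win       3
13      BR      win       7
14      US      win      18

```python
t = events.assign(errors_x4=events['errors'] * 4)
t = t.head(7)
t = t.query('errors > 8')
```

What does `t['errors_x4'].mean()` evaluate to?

add column errors_x4 = events['errors'] * 4:
   country   device  errors  errors_x4
0       JP      web       8         32
1       JP  android       7         28
2       IN  android       7         28
3       US      ios       2          8
4       JP      win      10         40
5       US      web      14         56
6       DE  android       9         36
7       US      mac       6         24
8       UK      web       8         32
9       JP  android       0          0
10      IN      ios      10         40
11      CA      web       1          4
12      UK      win       3         12
13      BR      win       7         28
14      US      win      18         72
take first 7 rows:
  country   device  errors  errors_x4
0      JP      web       8         32
1      JP  android       7         28
2      IN  android       7         28
3      US      ios       2          8
4      JP      win      10         40
5      US      web      14         56
6      DE  android       9         36
filter rows where errors > 8:
  country   device  errors  errors_x4
4      JP      win      10         40
5      US      web      14         56
6      DE  android       9         36

44.0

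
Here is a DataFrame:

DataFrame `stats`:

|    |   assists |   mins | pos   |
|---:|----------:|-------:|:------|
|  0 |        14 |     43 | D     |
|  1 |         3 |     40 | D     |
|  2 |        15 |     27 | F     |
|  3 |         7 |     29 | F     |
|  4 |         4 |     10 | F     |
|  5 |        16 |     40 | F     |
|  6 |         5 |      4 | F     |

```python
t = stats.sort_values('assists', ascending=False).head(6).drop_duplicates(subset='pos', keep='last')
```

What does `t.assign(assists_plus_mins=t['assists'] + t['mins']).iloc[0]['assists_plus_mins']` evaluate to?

57

sort by assists descending:
   assists  mins pos
5       16    40   F
2       15    27   F
0       14    43   D
3        7    29   F
6        5     4   F
4        4    10   F
1        3    40   D
take first 6 rows:
   assists  mins pos
5       16    40   F
2       15    27   F
0       14    43   D
3        7    29   F
6        5     4   F
4        4    10   F
drop duplicate pos (keep=last):
   assists  mins pos
0       14    43   D
4        4    10   F
add column assists_plus_mins = t['assists'] + t['mins']:
   assists  mins pos  assists_plus_mins
0       14    43   D                 57
4        4    10   F                 14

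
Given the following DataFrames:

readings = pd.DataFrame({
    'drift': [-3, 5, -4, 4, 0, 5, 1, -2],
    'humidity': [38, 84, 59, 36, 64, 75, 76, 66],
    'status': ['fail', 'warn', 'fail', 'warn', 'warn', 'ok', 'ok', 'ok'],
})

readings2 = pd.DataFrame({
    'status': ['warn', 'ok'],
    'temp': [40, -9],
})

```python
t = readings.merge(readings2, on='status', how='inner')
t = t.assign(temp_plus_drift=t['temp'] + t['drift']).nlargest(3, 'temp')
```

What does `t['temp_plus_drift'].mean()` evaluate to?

merge on 'status' (how='inner') → 6 rows:
   drift  humidity status  temp
0      5        84   warn    40
1      4        36   warn    40
2      0        64   warn    40
3      5        75     ok    -9
4      1        76     ok    -9
5     -2        66     ok    -9
add column temp_plus_drift = t['temp'] + t['drift']:
   drift  humidity status  temp  temp_plus_drift
0      5        84   warn    40               45
1      4        36   warn    40               44
2      0        64   warn    40               40
3      5        75     ok    -9               -4
4      1        76     ok    -9               -8
5     -2        66     ok    -9              -11
take 3 rows with largest temp:
   drift  humidity status  temp  temp_plus_drift
0      5        84   warn    40               45
1      4        36   warn    40               44
2      0        64   warn    40               40

43.0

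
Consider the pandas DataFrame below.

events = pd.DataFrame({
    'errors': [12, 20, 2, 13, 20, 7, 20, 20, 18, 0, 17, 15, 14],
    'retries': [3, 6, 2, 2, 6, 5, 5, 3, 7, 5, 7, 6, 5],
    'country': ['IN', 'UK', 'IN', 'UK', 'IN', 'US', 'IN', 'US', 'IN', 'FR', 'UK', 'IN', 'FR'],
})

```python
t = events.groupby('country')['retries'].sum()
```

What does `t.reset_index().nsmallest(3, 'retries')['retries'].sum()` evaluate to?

group by country, sum of retries:
country
FR    10
IN    29
UK    15
US     8
Name: retries, dtype: int64
reset_index():
  country  retries
0      FR       10
1      IN       29
2      UK       15
3      US        8
take 3 rows with smallest retries:
  country  retries
3      US        8
0      FR       10
2      UK       15

33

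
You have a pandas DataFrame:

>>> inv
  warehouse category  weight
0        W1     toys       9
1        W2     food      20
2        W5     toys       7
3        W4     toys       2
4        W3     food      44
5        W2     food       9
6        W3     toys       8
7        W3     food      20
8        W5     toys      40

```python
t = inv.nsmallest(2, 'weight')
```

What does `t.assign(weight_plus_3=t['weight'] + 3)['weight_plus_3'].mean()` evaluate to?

7.5

take 2 rows with smallest weight:
  warehouse category  weight
3        W4     toys       2
2        W5     toys       7
add column weight_plus_3 = t['weight'] + 3:
  warehouse category  weight  weight_plus_3
3        W4     toys       2              5
2        W5     toys       7             10
Reading off the mean of column 'weight_plus_3', we get 7.5.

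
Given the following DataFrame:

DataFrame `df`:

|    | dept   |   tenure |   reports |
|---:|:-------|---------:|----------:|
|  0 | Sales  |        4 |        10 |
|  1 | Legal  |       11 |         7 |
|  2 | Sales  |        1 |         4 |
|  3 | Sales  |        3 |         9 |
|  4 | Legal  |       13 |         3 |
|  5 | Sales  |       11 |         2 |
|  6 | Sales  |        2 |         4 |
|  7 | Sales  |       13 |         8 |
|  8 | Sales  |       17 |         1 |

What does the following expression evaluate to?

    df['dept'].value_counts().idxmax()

Sales

value_counts of dept:
dept
Sales    7
Legal    2
Name: count, dtype: int64
Then the label with the largest value: Sales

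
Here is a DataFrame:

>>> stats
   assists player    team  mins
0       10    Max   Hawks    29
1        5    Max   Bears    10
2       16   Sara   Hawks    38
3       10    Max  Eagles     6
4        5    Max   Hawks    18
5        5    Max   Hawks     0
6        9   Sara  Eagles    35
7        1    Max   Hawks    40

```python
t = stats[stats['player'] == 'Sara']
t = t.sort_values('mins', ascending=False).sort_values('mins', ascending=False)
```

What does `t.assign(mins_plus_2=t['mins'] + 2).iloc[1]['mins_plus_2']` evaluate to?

37

filter rows where player == 'Sara':
   assists player    team  mins
2       16   Sara   Hawks    38
6        9   Sara  Eagles    35
sort by mins descending:
   assists player    team  mins
2       16   Sara   Hawks    38
6        9   Sara  Eagles    35
sort by mins descending:
   assists player    team  mins
2       16   Sara   Hawks    38
6        9   Sara  Eagles    35
add column mins_plus_2 = t['mins'] + 2:
   assists player    team  mins  mins_plus_2
2       16   Sara   Hawks    38           40
6        9   Sara  Eagles    35           37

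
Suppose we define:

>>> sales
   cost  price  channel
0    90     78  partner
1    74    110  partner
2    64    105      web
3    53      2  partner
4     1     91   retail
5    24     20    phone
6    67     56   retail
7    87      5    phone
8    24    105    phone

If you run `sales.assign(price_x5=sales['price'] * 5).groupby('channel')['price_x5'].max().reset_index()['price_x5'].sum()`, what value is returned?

add column price_x5 = sales['price'] * 5:
   cost  price  channel  price_x5
0    90     78  partner       390
1    74    110  partner       550
2    64    105      web       525
3    53      2  partner        10
4     1     91   retail       455
5    24     20    phone       100
6    67     56   retail       280
7    87      5    phone        25
8    24    105    phone       525
group by channel, max of price_x5:
channel
partner    550
phone      525
retail     455
web        525
Name: price_x5, dtype: int64
reset_index():
   channel  price_x5
0  partner       550
1    phone       525
2   retail       455
3      web       525
Hence 2055.

2055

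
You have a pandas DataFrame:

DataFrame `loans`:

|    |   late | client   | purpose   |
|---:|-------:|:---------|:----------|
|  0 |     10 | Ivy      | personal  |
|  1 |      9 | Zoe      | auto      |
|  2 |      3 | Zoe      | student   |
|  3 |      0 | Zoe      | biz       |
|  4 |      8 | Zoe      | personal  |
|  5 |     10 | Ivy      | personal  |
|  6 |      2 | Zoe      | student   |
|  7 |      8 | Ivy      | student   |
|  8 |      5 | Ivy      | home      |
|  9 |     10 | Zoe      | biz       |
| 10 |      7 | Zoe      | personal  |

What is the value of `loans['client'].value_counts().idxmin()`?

Ivy

value_counts of client:
client
Zoe    7
Ivy    4
Name: count, dtype: int64
Hence Ivy.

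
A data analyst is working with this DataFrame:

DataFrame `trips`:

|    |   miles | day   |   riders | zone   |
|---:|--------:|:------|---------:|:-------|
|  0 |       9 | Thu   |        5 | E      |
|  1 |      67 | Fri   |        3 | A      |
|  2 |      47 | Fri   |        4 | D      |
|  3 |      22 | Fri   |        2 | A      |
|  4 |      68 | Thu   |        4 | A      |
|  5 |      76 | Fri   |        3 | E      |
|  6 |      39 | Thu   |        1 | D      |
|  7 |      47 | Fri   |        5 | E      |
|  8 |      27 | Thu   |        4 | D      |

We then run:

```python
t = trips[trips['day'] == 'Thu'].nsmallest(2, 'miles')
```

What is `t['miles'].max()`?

filter rows where day == 'Thu':
   miles  day  riders zone
0      9  Thu       5    E
4     68  Thu       4    A
6     39  Thu       1    D
8     27  Thu       4    D
take 2 rows with smallest miles:
   miles  day  riders zone
0      9  Thu       5    E
8     27  Thu       4    D
So max() = 27.

27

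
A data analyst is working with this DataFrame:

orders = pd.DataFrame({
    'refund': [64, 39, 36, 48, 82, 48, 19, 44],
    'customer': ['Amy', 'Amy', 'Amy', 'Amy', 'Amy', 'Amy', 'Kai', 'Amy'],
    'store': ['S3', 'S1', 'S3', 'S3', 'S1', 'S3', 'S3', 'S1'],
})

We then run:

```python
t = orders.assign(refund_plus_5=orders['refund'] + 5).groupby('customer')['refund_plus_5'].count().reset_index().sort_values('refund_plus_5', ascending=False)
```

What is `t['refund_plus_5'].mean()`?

add column refund_plus_5 = orders['refund'] + 5:
   refund customer store  refund_plus_5
0      64      Amy    S3             69
1      39      Amy    S1             44
2      36      Amy    S3             41
3      48      Amy    S3             53
4      82      Amy    S1             87
5      48      Amy    S3             53
6      19      Kai    S3             24
7      44      Amy    S1             49
group by customer, count of refund_plus_5:
customer
Amy    7
Kai    1
Name: refund_plus_5, dtype: int64
reset_index():
  customer  refund_plus_5
0      Amy              7
1      Kai              1
sort by refund_plus_5 descending:
  customer  refund_plus_5
0      Amy              7
1      Kai              1
Taking the mean of column 'refund_plus_5' gives 4.0.

4.0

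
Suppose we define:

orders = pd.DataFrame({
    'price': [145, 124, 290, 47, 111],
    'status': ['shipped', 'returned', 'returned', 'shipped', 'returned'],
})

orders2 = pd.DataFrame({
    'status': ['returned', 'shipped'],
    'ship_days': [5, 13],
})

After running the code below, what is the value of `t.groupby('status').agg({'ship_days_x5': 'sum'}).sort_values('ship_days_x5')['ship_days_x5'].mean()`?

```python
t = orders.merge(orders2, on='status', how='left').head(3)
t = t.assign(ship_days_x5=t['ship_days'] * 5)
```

57.5

merge on 'status' (how='left') → 5 rows:
   price    status  ship_days
0    145   shipped         13
1    124  returned          5
2    290  returned          5
3     47   shipped         13
4    111  returned          5
take first 3 rows:
   price    status  ship_days
0    145   shipped         13
1    124  returned          5
2    290  returned          5
add column ship_days_x5 = t['ship_days'] * 5:
   price    status  ship_days  ship_days_x5
0    145   shipped         13            65
1    124  returned          5            25
2    290  returned          5            25
group by status, sum of ship_days_x5:
          ship_days_x5
status                
returned            50
shipped             65
sort by ship_days_x5:
          ship_days_x5
status                
returned            50
shipped             65
The mean of column 'ship_days_x5' is 57.5.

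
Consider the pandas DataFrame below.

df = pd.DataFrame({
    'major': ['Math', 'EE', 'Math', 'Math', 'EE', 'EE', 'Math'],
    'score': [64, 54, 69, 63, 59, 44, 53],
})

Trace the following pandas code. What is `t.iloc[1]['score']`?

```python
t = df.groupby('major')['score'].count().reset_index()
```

group by major, count of score:
major
EE      3
Math    4
Name: score, dtype: int64
reset_index():
  major  score
0    EE      3
1  Math      4

4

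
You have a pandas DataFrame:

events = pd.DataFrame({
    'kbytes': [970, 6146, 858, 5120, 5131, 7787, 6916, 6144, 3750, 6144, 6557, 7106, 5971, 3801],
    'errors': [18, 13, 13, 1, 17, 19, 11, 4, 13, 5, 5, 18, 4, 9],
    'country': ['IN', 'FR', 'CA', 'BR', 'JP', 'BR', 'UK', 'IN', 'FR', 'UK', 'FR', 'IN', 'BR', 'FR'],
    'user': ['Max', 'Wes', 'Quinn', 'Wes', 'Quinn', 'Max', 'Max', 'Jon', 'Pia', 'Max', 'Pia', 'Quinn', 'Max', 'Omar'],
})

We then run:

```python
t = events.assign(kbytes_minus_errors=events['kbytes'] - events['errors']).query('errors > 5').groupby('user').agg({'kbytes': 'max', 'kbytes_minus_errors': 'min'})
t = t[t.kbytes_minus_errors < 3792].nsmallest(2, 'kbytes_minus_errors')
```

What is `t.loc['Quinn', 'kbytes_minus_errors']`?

add column kbytes_minus_errors = events['kbytes'] - events['errors']:
    kbytes  errors country   user  kbytes_minus_errors
0      970      18      IN    Max                  952
1     6146      13      FR    Wes                 6133
2      858      13      CA  Quinn                  845
3     5120       1      BR    Wes                 5119
4     5131      17      JP  Quinn                 5114
5     7787      19      BR    Max                 7768
6     6916      11      UK    Max                 6905
7     6144       4      IN    Jon                 6140
8     3750      13      FR    Pia                 3737
9     6144       5      UK    Max                 6139
10    6557       5      FR    Pia                 6552
11    7106      18      IN  Quinn                 7088
12    5971       4      BR    Max                 5967
13    3801       9      FR   Omar                 3792
filter rows where errors > 5:
    kbytes  errors country   user  kbytes_minus_errors
0      970      18      IN    Max                  952
1     6146      13      FR    Wes                 6133
2      858      13      CA  Quinn                  845
4     5131      17      JP  Quinn                 5114
5     7787      19      BR    Max                 7768
6     6916      11      UK    Max                 6905
8     3750      13      FR    Pia                 3737
11    7106      18      IN  Quinn                 7088
13    3801       9      FR   Omar                 3792
group by user: max(kbytes), min(kbytes_minus_errors):
       kbytes  kbytes_minus_errors
user                              
Max      7787                  952
Omar     3801                 3792
Pia      3750                 3737
Quinn    7106                  845
Wes      6146                 6133
filter rows where kbytes_minus_errors < 3792:
       kbytes  kbytes_minus_errors
user                              
Max      7787                  952
Pia      3750                 3737
Quinn    7106                  845
take 2 rows with smallest kbytes_minus_errors:
       kbytes  kbytes_minus_errors
user                              
Quinn    7106                  845
Max      7787                  952
value at row 'Quinn', column 'kbytes_minus_errors' → 845

845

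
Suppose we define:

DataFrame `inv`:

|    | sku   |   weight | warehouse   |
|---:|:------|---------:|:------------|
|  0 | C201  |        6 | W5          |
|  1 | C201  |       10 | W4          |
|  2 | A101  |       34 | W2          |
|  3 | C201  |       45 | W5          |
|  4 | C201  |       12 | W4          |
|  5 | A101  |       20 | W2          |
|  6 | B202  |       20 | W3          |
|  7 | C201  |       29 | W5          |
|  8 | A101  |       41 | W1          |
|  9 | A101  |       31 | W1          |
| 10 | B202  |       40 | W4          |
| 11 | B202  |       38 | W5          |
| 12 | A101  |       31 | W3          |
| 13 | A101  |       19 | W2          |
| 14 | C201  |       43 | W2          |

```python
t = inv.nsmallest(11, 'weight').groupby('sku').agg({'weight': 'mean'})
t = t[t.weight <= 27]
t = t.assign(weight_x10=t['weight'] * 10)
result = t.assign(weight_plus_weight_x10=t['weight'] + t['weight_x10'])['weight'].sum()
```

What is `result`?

41.25

take 11 rows with smallest weight:
     sku  weight warehouse
0   C201       6        W5
1   C201      10        W4
4   C201      12        W4
13  A101      19        W2
5   A101      20        W2
6   B202      20        W3
7   C201      29        W5
9   A101      31        W1
12  A101      31        W3
2   A101      34        W2
11  B202      38        W5
group by sku, mean of weight:
      weight
sku         
A101   27.00
B202   29.00
C201   14.25
filter rows where weight <= 27:
      weight
sku         
A101   27.00
C201   14.25
add column weight_x10 = t['weight'] * 10:
      weight  weight_x10
sku                     
A101   27.00       270.0
C201   14.25       142.5
add column weight_plus_weight_x10 = t['weight'] + t['weight_x10']:
      weight  weight_x10  weight_plus_weight_x10
sku                                             
A101   27.00       270.0                  297.00
C201   14.25       142.5                  156.75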